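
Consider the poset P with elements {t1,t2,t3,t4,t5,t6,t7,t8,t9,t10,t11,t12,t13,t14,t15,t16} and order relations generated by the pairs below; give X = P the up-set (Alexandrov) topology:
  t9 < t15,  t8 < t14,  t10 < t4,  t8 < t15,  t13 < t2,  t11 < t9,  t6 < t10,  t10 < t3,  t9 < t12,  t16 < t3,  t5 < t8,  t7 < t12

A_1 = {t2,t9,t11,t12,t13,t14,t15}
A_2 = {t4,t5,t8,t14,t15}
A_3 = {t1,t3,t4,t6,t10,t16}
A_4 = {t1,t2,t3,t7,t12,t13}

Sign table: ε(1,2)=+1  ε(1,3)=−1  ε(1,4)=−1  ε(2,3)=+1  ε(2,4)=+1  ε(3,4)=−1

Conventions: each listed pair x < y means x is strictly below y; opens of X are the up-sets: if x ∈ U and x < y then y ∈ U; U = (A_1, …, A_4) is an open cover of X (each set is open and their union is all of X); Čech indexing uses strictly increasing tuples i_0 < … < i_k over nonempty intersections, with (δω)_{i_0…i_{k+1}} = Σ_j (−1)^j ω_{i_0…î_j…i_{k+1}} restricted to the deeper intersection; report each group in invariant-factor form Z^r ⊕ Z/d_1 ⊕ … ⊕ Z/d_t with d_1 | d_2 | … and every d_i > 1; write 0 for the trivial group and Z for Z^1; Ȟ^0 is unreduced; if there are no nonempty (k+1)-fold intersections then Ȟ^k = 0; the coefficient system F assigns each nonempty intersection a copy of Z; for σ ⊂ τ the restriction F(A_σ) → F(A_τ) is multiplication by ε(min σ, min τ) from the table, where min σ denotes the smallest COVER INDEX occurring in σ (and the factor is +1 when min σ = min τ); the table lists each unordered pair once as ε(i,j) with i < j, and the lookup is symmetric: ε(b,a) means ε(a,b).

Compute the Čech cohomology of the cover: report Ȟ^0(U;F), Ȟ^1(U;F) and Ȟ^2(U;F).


Ȟ^0 = Z; Ȟ^1 = Z; Ȟ^2 = 0

cover nerve:
  A12={t14,t15} A14={t2,t12,t13} A23={t4} A34={t1,t3}
C dims 4,4; δ0: rk 3, SNF 1^3
Ȟ^0: (4−3)−0=1 ⇒ Z
Ȟ^1: (4−0)−3=1 ⇒ Z
Ȟ^2: (0−0)−0=0 ⇒ 0


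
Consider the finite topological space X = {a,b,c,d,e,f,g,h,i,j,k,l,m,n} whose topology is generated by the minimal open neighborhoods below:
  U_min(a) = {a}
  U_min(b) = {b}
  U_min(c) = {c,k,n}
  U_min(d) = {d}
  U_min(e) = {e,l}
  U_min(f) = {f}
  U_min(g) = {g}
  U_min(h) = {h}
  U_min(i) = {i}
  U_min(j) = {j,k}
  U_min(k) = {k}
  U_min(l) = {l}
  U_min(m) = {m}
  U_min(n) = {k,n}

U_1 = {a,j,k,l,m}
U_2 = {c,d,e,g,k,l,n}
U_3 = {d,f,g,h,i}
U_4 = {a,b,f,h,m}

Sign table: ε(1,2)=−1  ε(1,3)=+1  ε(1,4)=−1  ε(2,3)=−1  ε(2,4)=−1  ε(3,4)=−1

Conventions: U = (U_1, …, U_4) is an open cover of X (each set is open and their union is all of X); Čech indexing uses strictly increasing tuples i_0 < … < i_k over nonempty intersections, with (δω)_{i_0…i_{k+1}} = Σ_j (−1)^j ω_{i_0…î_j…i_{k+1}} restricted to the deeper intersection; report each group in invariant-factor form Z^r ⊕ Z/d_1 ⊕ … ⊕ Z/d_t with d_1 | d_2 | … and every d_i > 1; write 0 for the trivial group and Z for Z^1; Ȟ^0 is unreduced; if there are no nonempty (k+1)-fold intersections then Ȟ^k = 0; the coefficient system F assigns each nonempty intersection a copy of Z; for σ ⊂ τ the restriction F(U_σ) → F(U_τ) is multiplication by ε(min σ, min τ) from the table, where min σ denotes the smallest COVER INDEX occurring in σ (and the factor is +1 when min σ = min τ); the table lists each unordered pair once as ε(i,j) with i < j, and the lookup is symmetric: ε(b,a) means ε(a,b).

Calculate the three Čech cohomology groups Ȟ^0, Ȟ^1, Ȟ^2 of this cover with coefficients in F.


cover nerve:
  U12={k,l} U14={a,m} U23={d,g} U34={f,h}
C dims 4,4; δ0: rk 3, SNF 1^3
Ȟ^0: (4−3)−0=1 ⇒ Z
Ȟ^1: (4−0)−3=1 ⇒ Z
Ȟ^2: (0−0)−0=0 ⇒ 0

Ȟ^0 ≅ Z,  Ȟ^1 ≅ Z,  Ȟ^2 ≅ 0


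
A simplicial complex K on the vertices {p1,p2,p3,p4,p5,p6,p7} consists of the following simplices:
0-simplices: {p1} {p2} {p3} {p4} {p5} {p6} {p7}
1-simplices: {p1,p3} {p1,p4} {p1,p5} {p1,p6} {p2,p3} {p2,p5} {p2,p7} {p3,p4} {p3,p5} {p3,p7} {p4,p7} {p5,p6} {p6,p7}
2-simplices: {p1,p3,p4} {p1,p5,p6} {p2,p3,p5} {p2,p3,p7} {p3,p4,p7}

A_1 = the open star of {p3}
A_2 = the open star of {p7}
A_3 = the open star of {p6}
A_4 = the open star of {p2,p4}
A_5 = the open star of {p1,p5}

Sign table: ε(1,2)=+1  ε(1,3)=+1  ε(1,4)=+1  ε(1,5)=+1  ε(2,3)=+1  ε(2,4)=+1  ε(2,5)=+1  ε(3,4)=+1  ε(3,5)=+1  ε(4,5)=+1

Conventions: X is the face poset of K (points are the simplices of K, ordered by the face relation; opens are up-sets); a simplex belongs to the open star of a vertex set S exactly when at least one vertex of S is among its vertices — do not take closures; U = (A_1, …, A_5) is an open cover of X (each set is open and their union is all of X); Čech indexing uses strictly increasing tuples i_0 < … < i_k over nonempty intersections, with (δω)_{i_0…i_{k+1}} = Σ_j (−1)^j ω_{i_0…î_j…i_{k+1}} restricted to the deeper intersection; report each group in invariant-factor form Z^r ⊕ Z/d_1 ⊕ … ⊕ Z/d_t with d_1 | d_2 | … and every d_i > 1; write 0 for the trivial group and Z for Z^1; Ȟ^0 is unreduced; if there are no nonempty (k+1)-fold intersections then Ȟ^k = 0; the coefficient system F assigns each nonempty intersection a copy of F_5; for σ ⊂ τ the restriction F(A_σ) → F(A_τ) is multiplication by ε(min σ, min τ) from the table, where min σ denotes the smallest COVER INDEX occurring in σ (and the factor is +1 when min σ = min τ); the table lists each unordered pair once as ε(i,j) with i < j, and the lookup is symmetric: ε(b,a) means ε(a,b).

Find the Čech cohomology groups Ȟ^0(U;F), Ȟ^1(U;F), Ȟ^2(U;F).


Ȟ^0 = Z/5, Ȟ^1 = Z/5, Ȟ^2 = 0

nonempty intersections:
  A1={{p3},{p1,p3},{p2,p3},{p3,p4},{p3,p5},{p3,p7},{p1,p3,p4},{p2,p3,p5},{p2,p3,p7},{p3,p4,p7}} A2={{p7},{p2,p7},{p3,p7},{p4,p7},{p6,p7},{p2,p3,p7},{p3,p4,p7}} A3={{p6},{p1,p6},{p5,p6},{p6,p7},{p1,p5,p6}} A4={{p2},{p4},{p1,p4},{p2,p3},{p2,p5},{p2,p7},{p3,p4},{p4,p7},{p1,p3,p4},{p2,p3,p5},{p2,p3,p7},{p3,p4,p7}} A5={{p1},{p5},{p1,p3},{p1,p4},{p1,p5},{p1,p6},{p2,p5},{p3,p5},{p5,p6},{p1,p3,p4},{p1,p5,p6},{p2,p3,p5}}
  A12={{p3,p7},{p2,p3,p7},{p3,p4,p7}} A14={{p2,p3},{p3,p4},{p1,p3,p4},{p2,p3,p5},{p2,p3,p7},{p3,p4,p7}} A15={{p1,p3},{p3,p5},{p1,p3,p4},{p2,p3,p5}} A23={{p6,p7}} A24={{p2,p7},{p4,p7},{p2,p3,p7},{p3,p4,p7}} A35={{p1,p6},{p5,p6},{p1,p5,p6}} A45={{p1,p4},{p2,p5},{p1,p3,p4},{p2,p3,p5}}
  A124={{p2,p3,p7},{p3,p4,p7}} A145={{p1,p3,p4},{p2,p3,p5}}
C dims 5,7,2; δ0: rk_F5 4; δ1: rk_F5 2
Ȟ^0: (5−4)−0=1 ⇒ Z/5
Ȟ^1: (7−2)−4=1 ⇒ Z/5
Ȟ^2: (2−0)−2=0 ⇒ 0


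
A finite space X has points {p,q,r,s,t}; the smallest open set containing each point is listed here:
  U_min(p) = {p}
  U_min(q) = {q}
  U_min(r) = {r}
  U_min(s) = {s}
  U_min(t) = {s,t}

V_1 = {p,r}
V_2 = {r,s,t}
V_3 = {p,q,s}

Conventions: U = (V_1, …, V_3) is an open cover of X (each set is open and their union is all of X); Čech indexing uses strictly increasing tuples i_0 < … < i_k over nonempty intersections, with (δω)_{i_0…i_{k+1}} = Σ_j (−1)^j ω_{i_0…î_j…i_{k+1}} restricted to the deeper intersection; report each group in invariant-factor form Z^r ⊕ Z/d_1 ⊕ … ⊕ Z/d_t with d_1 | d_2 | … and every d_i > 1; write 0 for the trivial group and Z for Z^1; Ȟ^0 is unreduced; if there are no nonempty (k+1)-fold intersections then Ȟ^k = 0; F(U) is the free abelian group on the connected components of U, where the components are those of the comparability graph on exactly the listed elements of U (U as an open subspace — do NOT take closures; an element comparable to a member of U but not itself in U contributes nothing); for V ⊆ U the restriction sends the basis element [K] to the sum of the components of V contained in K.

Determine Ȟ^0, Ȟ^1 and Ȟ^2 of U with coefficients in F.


intersection data:
  V12={r} V13={p} V23={s}
components per intersection:
  V1: {p} {r}
  V2: {r} {s,t}
  V3: {p} {q} {s}
  V12: {r}
  V13: {p}
  V23: {s}
C dims 7,3; δ0: rk 3, SNF 1^3
Ȟ^0 = (7 − 3) − 0 = 4, so Ȟ^0 ≅ Z^4
Ȟ^1 = (3 − 0) − 3 = 0, so Ȟ^1 ≅ 0
Ȟ^2 = (0 − 0) − 0 = 0, so Ȟ^2 ≅ 0

Ȟ^0(U;F) ≅ Z^4, Ȟ^1(U;F) ≅ 0, Ȟ^2(U;F) ≅ 0


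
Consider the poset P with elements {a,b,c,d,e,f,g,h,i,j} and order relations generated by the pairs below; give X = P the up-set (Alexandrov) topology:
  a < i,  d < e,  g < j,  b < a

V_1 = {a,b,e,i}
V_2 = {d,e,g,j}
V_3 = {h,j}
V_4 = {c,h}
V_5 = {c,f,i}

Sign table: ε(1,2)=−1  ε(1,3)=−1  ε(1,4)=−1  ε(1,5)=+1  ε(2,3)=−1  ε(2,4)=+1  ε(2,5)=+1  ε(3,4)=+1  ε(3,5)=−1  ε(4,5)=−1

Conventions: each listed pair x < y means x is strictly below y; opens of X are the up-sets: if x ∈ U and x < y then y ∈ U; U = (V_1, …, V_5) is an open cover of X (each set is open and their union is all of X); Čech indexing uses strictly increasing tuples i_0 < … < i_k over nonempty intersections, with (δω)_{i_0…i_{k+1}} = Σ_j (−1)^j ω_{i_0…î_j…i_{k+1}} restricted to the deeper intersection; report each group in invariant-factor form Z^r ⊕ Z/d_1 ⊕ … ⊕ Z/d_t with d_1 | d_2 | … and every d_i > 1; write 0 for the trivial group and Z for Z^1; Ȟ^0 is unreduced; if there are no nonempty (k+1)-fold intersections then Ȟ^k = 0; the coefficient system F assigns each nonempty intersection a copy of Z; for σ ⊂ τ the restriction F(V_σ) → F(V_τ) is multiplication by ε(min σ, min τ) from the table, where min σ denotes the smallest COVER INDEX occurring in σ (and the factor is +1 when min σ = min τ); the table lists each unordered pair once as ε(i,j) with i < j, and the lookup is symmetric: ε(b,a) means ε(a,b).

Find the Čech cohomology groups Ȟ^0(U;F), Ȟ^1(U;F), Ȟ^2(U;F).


Ȟ^0(U;F) ≅ 0, Ȟ^1(U;F) ≅ Z/2 and Ȟ^2(U;F) ≅ 0

nonempty intersections:
  V12={e} V15={i} V23={j} V34={h} V45={c}
C dims 5,5; δ0: rk 5, SNF 1^4·2
Ȟ^0: (5−5)−0=0 ⇒ 0
Ȟ^1: (5−0)−5=0 plus torsion [2] ⇒ Z/2
Ȟ^2: (0−0)−0=0 ⇒ 0


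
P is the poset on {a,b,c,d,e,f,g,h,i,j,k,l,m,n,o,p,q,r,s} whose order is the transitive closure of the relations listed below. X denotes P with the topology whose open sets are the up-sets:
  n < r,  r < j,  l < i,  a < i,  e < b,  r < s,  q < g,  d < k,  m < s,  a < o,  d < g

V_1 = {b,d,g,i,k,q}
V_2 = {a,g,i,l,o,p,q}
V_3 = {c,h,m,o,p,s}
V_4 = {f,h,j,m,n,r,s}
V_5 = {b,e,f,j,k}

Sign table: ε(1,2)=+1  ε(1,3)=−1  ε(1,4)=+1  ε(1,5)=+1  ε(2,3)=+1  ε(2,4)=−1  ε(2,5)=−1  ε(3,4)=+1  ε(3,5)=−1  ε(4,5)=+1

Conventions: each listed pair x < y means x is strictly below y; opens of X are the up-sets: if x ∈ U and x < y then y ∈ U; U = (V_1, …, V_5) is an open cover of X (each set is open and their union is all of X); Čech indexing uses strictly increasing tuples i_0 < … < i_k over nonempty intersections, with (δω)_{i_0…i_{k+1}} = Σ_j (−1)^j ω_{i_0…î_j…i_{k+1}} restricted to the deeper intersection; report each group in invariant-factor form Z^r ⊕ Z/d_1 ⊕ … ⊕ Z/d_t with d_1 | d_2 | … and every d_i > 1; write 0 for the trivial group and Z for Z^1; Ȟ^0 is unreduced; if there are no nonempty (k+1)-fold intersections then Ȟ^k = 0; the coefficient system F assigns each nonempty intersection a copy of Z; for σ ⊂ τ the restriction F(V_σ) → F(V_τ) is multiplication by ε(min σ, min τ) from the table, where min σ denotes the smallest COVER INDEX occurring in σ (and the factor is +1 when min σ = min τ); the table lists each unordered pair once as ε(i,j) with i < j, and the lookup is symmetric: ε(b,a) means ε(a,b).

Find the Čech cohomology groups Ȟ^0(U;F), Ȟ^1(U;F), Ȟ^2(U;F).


Ȟ^0 = Z,  Ȟ^1 = Z,  Ȟ^2 = 0

nonempty overlaps:
  V12={g,i,q} V15={b,k} V23={o,p} V34={h,m,s} V45={f,j}
C dims 5,5; δ0: rk 4, SNF 1^4
degree 0: 5−4−0 = 1 → Ȟ^0 ≅ Z
degree 1: 5−0−4 = 1 → Ȟ^1 ≅ Z
degree 2: 0−0−0 = 0 → Ȟ^2 ≅ 0


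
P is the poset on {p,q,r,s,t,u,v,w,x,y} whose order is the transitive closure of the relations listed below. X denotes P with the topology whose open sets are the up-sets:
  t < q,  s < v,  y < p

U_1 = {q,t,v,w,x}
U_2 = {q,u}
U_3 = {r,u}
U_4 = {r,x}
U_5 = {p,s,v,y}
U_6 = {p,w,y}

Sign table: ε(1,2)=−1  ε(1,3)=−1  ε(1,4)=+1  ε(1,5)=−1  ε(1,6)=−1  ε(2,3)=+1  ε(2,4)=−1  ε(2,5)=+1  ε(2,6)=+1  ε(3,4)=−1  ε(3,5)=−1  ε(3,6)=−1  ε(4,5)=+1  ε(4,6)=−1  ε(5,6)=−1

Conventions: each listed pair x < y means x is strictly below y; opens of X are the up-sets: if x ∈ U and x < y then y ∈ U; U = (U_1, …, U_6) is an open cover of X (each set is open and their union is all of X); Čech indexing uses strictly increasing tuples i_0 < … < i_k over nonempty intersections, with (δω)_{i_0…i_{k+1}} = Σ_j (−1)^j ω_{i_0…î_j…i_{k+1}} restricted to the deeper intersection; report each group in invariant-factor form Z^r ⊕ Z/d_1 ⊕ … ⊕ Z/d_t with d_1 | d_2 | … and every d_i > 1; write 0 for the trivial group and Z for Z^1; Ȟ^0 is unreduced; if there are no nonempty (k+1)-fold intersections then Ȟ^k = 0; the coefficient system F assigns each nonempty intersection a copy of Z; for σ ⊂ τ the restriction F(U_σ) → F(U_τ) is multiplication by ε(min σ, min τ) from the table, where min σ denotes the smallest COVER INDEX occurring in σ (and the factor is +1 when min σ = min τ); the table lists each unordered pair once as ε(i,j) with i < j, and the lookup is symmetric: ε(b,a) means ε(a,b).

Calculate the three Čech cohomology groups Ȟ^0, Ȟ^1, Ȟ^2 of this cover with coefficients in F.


nerve of the cover:
  U12={q} U14={x} U15={v} U16={w} U23={u} U34={r} U56={p,y}
C dims 6,7; δ0: rk 6, SNF 1^5·2
Ȟ^0 = (6 − 6) − 0 = 0, so Ȟ^0 ≅ 0
Ȟ^1 = (7 − 0) − 6 = 1 plus torsion [2], so Ȟ^1 ≅ Z ⊕ Z/2
Ȟ^2 = (0 − 0) − 0 = 0, so Ȟ^2 ≅ 0

Ȟ^0(U;F) ≅ 0,  Ȟ^1(U;F) ≅ Z ⊕ Z/2,  Ȟ^2(U;F) ≅ 0


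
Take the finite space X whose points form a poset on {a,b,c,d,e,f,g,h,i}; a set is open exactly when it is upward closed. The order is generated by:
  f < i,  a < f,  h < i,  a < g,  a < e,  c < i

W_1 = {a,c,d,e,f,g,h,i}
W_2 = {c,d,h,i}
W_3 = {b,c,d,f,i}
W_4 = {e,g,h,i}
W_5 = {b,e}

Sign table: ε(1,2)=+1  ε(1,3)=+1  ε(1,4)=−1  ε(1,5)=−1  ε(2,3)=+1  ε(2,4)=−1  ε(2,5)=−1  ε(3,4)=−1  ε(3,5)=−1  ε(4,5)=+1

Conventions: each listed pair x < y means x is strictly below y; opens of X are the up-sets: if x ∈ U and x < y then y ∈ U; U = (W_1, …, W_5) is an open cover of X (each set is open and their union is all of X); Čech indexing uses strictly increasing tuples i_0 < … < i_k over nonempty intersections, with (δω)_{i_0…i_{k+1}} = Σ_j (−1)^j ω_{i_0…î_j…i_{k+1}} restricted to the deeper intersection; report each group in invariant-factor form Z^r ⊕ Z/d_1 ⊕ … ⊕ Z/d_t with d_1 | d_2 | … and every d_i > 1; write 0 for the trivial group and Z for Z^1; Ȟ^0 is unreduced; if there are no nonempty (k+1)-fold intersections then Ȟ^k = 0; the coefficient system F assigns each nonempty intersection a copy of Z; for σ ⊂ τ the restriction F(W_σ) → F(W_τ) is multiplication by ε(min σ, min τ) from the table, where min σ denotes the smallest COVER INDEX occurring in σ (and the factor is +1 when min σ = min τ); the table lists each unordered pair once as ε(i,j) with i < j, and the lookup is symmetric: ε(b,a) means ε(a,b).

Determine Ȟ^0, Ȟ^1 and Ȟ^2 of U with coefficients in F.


intersection data:
  W12={c,d,h,i} W13={c,d,f,i} W14={e,g,h,i} W15={e} W23={c,d,i} W24={h,i} W34={i} W35={b} W45={e}
  W123={c,d,i} W124={h,i} W134={i} W145={e} W234={i}
  W1234={i}
C dims 5,9,5,1; δ0: rk 4, SNF 1^4; δ1: rk 4, SNF 1^4; δ2: rk 1, SNF 1^1
Ȟ^0 = (5 − 4) − 0 = 1, so Ȟ^0 ≅ Z
Ȟ^1 = (9 − 4) − 4 = 1, so Ȟ^1 ≅ Z
Ȟ^2 = (5 − 1) − 4 = 0, so Ȟ^2 ≅ 0

Ȟ^0 = Z, Ȟ^1 = Z, Ȟ^2 = 0


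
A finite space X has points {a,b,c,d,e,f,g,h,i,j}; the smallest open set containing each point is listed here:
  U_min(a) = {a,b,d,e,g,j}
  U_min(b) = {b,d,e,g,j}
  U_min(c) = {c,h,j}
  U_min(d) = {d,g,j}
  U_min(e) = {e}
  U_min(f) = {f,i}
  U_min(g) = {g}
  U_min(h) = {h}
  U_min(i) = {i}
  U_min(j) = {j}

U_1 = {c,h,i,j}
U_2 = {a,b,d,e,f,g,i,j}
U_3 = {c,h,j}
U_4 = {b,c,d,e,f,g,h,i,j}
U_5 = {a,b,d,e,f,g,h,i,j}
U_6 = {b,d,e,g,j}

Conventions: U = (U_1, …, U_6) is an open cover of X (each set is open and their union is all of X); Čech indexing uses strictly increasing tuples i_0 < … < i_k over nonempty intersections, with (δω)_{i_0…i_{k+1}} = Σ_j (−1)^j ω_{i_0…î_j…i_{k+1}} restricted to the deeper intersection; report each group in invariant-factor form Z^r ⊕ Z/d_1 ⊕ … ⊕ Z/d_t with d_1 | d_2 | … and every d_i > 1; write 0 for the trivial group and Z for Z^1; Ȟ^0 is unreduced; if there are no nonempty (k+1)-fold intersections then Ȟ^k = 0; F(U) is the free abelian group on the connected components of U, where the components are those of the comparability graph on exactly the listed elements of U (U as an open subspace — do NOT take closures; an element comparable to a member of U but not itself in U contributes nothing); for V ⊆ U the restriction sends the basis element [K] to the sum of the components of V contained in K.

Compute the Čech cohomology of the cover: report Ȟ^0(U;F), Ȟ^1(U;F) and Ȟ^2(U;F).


intersection data:
  U12={i,j} U13={c,h,j} U14={c,h,i,j} U15={h,i,j} U16={j} U23={j} U24={b,d,e,f,g,i,j} U25={a,b,d,e,f,g,i,j} U26={b,d,e,g,j} U34={c,h,j} U35={h,j} U36={j} U45={b,d,e,f,g,h,i,j} U46={b,d,e,g,j} U56={b,d,e,g,j}
  U123={j} U124={i,j} U125={i,j} U126={j} U134={c,h,j} U135={h,j} U136={j} U145={h,i,j} U146={j} U156={j} U234={j} U235={j} U236={j} U245={b,d,e,f,g,i,j} U246={b,d,e,g,j} U256={b,d,e,g,j} U345={h,j} U346={j} U356={j} U456={b,d,e,g,j}
  U1234={j} U1235={j} U1236={j} U1245={i,j} U1246={j} U1256={j} U1345={h,j} U1346={j} U1356={j} U1456={j} U2345={j} U2346={j} U2356={j} U2456={b,d,e,g,j} U3456={j}
  U12345={j} U12346={j} U12356={j} U12456={j} U13456={j} U23456={j}
  U123456={j}
components per intersection:
  U1: {c,h,j} {i}
  U2: {a,b,d,e,g,j} {f,i}
  U3: {c,h,j}
  U4: {b,c,d,e,g,h,j} {f,i}
  U5: {a,b,d,e,g,j} {f,i} {h}
  U6: {b,d,e,g,j}
  U12: {i} {j}
  U13: {c,h,j}
  U14: {c,h,j} {i}
  U15: {h} {i} {j}
  U16: {j}
  U23: {j}
  U24: {b,d,e,g,j} {f,i}
  U25: {a,b,d,e,g,j} {f,i}
  U26: {b,d,e,g,j}
  U34: {c,h,j}
  U35: {h} {j}
  U36: {j}
  U45: {b,d,e,g,j} {f,i} {h}
  U46: {b,d,e,g,j}
  U56: {b,d,e,g,j}
  U123: {j}
  U124: {i} {j}
  U125: {i} {j}
  U126: {j}
  U134: {c,h,j}
  U135: {h} {j}
  U136: {j}
  U145: {h} {i} {j}
  U146: {j}
  U156: {j}
  U234: {j}
  U235: {j}
  U236: {j}
  U245: {b,d,e,g,j} {f,i}
  U246: {b,d,e,g,j}
  U256: {b,d,e,g,j}
  U345: {h} {j}
  U346: {j}
  U356: {j}
  U456: {b,d,e,g,j}
  U1234: {j}
  U1235: {j}
  U1236: {j}
  U1245: {i} {j}
  U1246: {j}
  U1256: {j}
  U1345: {h} {j}
  U1346: {j}
  U1356: {j}
  U1456: {j}
  U2345: {j}
  U2346: {j}
  U2356: {j}
  U2456: {b,d,e,g,j}
  U3456: {j}
  U12345: {j}
  U12346: {j}
  U12356: {j}
  U12456: {j}
  U13456: {j}
  U23456: {j}
  U123456: {j}
C dims 11,24,27,17; δ0: rk 9, SNF 1^9; δ1: rk 15, SNF 1^15; δ2: rk 12, SNF 1^12
Ȟ^0 = (11 − 9) − 0 = 2, so Ȟ^0 ≅ Z^2
Ȟ^1 = (24 − 15) − 9 = 0, so Ȟ^1 ≅ 0
Ȟ^2 = (27 − 12) − 15 = 0, so Ȟ^2 ≅ 0

Ȟ^0 = Z^2; Ȟ^1 = 0; Ȟ^2 = 0


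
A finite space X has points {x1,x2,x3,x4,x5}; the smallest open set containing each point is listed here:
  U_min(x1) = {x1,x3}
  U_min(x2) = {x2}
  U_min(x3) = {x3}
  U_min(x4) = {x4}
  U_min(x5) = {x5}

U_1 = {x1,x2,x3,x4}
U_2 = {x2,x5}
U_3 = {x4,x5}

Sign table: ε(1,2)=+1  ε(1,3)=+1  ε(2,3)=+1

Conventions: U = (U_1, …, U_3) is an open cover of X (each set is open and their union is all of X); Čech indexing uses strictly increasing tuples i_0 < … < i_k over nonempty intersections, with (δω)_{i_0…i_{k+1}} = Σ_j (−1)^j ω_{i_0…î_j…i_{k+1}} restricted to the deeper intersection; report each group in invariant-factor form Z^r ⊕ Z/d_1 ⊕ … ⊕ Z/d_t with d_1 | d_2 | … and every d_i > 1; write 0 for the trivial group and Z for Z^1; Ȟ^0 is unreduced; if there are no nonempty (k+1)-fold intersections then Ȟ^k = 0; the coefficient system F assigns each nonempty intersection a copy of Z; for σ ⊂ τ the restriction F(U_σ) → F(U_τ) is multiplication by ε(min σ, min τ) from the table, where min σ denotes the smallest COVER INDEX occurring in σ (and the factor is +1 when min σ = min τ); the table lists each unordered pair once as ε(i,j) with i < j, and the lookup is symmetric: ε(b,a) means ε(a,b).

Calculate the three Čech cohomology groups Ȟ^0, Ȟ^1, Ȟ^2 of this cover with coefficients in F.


Ȟ^0(U;F) ≅ Z, Ȟ^1(U;F) ≅ Z, Ȟ^2(U;F) ≅ 0

intersection data:
  U12={x2} U13={x4} U23={x5}
C dims 3,3; δ0: rk 2, SNF 1^2
Ȟ^0 = (3 − 2) − 0 = 1, so Ȟ^0 ≅ Z
Ȟ^1 = (3 − 0) − 2 = 1, so Ȟ^1 ≅ Z
Ȟ^2 = (0 − 0) − 0 = 0, so Ȟ^2 ≅ 0


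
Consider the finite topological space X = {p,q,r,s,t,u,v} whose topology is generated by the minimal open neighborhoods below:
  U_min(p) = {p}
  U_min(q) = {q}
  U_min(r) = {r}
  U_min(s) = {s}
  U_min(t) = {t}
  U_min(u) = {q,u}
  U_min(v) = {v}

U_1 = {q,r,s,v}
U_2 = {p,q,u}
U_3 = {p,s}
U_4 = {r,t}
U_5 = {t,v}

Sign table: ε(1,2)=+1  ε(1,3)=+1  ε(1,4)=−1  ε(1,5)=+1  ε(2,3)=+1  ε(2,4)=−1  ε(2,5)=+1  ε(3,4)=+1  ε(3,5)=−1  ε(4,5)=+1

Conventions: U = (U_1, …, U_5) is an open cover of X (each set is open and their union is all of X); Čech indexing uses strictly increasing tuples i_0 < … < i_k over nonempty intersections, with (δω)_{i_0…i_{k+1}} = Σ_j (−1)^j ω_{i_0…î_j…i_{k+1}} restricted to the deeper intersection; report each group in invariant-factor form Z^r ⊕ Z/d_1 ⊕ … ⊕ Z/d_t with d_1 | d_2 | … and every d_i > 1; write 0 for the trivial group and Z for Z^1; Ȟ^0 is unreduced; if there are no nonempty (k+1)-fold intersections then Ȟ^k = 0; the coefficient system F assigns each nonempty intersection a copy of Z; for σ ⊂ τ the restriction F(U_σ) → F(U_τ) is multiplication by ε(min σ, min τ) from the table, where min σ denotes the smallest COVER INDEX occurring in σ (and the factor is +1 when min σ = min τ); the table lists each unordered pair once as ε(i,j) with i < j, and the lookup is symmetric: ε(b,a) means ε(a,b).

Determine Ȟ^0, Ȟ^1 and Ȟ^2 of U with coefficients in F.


nerve of the cover:
  U12={q} U13={s} U14={r} U15={v} U23={p} U45={t}
C dims 5,6; δ0: rk 5, SNF 1^4·2
Ȟ^0 = (5 − 5) − 0 = 0, so Ȟ^0 ≅ 0
Ȟ^1 = (6 − 0) − 5 = 1 plus torsion [2], so Ȟ^1 ≅ Z ⊕ Z/2
Ȟ^2 = (0 − 0) − 0 = 0, so Ȟ^2 ≅ 0

Ȟ^0 = 0, Ȟ^1 = Z ⊕ Z/2 and Ȟ^2 = 0


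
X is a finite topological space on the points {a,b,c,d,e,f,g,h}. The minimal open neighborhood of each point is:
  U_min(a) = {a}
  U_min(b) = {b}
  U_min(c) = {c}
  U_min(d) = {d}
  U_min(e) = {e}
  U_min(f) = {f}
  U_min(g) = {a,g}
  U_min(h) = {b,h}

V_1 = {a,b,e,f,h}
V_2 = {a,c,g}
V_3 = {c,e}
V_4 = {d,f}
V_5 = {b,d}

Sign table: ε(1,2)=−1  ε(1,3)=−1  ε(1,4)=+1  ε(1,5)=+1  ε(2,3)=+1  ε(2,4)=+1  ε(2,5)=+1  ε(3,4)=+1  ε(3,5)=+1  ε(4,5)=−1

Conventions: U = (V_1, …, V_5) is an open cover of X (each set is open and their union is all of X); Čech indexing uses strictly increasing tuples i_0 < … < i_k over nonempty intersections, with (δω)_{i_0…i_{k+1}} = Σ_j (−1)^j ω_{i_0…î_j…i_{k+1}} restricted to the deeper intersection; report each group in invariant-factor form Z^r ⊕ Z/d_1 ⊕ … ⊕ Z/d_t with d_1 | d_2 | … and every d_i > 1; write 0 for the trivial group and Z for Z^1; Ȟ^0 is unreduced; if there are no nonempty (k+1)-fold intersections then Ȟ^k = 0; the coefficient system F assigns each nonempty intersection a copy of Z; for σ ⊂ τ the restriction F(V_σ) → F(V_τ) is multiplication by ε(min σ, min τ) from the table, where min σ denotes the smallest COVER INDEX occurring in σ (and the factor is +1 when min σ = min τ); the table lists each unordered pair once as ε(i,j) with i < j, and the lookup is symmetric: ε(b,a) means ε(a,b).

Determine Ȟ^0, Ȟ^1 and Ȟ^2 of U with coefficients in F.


Ȟ^0 = 0; Ȟ^1 = Z ⊕ Z/2; Ȟ^2 = 0

nonempty overlaps:
  V12={a} V13={e} V14={f} V15={b} V23={c} V45={d}
C dims 5,6; δ0: rk 5, SNF 1^4·2
degree 0: 5−5−0 = 0 → Ȟ^0 ≅ 0
degree 1: 6−0−5 = 1 plus torsion [2] → Ȟ^1 ≅ Z ⊕ Z/2
degree 2: 0−0−0 = 0 → Ȟ^2 ≅ 0


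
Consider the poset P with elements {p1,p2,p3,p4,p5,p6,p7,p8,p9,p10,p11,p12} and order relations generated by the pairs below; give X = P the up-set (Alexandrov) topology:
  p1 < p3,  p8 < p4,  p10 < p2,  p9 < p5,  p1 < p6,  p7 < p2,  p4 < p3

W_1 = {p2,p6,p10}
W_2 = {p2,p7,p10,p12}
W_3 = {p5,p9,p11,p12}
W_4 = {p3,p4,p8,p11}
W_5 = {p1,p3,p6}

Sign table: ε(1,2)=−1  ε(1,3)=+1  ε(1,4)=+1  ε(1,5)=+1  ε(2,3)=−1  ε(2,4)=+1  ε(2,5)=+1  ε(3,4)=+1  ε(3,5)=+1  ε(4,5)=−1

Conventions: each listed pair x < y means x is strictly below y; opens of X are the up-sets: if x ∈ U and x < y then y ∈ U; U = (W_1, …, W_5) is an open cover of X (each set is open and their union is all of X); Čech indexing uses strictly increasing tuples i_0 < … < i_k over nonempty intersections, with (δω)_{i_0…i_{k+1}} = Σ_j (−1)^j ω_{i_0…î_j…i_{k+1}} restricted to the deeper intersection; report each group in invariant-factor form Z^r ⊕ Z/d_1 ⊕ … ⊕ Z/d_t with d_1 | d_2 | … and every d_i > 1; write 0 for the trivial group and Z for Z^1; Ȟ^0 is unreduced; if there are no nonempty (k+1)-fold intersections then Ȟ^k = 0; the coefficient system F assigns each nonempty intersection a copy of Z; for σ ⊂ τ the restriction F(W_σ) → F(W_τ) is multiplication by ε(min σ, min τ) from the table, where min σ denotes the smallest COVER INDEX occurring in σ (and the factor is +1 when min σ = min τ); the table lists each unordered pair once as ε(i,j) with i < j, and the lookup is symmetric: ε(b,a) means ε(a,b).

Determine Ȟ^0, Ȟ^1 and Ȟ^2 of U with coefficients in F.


Ȟ^0 ≅ 0; Ȟ^1 ≅ Z/2; Ȟ^2 ≅ 0

nerve simplices:
  W12={p2,p10} W15={p6} W23={p12} W34={p11} W45={p3}
C dims 5,5; δ0: rk 5, SNF 1^4·2
degree 0: 5−5−0 = 0 → Ȟ^0 ≅ 0
degree 1: 5−0−5 = 0 plus torsion [2] → Ȟ^1 ≅ Z/2
degree 2: 0−0−0 = 0 → Ȟ^2 ≅ 0


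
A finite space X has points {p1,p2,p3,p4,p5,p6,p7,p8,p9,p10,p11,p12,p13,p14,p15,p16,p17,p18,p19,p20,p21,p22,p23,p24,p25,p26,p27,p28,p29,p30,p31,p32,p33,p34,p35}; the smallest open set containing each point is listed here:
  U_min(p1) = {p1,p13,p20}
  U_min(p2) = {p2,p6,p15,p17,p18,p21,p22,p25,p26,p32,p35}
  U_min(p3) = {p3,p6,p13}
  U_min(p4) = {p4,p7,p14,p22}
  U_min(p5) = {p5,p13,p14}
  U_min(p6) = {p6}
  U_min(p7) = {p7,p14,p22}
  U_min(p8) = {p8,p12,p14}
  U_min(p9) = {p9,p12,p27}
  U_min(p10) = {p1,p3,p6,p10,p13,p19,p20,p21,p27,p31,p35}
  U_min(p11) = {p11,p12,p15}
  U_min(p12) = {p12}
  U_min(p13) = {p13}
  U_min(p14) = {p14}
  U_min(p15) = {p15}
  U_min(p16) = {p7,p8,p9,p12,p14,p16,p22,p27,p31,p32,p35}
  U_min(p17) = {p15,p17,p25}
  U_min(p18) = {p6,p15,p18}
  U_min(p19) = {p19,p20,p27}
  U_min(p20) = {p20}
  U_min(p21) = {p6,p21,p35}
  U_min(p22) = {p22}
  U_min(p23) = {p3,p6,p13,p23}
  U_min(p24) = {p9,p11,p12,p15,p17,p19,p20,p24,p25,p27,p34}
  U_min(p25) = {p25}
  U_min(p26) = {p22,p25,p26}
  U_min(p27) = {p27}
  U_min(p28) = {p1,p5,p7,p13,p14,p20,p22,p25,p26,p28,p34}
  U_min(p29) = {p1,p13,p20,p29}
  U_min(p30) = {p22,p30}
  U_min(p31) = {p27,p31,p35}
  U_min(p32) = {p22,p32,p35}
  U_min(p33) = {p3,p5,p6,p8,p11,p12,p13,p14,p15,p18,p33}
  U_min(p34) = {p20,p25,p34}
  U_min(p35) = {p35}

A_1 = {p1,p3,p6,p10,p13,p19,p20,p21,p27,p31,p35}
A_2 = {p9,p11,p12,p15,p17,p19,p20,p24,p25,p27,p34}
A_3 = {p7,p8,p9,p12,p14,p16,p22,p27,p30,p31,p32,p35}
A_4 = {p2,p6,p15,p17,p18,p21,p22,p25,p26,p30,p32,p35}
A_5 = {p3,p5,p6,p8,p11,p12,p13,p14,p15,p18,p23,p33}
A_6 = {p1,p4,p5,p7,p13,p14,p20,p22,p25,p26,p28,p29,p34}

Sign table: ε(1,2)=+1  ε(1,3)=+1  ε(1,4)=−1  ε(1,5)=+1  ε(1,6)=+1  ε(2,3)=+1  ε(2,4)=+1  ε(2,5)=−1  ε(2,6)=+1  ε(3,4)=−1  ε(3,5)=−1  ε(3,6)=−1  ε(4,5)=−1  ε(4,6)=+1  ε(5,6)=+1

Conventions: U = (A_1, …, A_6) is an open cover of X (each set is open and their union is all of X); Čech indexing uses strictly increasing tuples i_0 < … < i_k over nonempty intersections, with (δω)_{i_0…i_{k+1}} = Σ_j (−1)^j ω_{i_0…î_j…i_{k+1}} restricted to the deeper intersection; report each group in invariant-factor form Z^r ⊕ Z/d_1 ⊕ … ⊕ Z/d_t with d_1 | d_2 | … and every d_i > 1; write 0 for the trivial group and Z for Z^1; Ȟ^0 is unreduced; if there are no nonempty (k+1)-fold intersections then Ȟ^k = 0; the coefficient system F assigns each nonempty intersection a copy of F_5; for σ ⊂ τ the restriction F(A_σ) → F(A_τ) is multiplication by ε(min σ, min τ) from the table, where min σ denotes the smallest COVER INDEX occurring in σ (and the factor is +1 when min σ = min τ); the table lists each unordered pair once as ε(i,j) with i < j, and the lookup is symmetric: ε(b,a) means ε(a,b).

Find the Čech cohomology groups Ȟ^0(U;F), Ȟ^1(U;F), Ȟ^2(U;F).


Ȟ^0 = 0, Ȟ^1 = 0, Ȟ^2 = Z/5

nonempty overlaps:
  A12={p19,p20,p27} A13={p27,p31,p35} A14={p6,p21,p35} A15={p3,p6,p13} A16={p1,p13,p20} A23={p9,p12,p27} A24={p15,p17,p25} A25={p11,p12,p15} A26={p20,p25,p34} A34={p22,p30,p32,p35} A35={p8,p12,p14} A36={p7,p14,p22} A45={p6,p15,p18} A46={p22,p25,p26} A56={p5,p13,p14}
  A123={p27} A126={p20} A134={p35} A145={p6} A156={p13} A235={p12} A245={p15} A246={p25} A346={p22} A356={p14}
C dims 6,15,10; δ0: rk_F5 6; δ1: rk_F5 9
degree 0: 6−6−0 = 0 → Ȟ^0 ≅ 0
degree 1: 15−9−6 = 0 → Ȟ^1 ≅ 0
degree 2: 10−0−9 = 1 → Ȟ^2 ≅ Z/5


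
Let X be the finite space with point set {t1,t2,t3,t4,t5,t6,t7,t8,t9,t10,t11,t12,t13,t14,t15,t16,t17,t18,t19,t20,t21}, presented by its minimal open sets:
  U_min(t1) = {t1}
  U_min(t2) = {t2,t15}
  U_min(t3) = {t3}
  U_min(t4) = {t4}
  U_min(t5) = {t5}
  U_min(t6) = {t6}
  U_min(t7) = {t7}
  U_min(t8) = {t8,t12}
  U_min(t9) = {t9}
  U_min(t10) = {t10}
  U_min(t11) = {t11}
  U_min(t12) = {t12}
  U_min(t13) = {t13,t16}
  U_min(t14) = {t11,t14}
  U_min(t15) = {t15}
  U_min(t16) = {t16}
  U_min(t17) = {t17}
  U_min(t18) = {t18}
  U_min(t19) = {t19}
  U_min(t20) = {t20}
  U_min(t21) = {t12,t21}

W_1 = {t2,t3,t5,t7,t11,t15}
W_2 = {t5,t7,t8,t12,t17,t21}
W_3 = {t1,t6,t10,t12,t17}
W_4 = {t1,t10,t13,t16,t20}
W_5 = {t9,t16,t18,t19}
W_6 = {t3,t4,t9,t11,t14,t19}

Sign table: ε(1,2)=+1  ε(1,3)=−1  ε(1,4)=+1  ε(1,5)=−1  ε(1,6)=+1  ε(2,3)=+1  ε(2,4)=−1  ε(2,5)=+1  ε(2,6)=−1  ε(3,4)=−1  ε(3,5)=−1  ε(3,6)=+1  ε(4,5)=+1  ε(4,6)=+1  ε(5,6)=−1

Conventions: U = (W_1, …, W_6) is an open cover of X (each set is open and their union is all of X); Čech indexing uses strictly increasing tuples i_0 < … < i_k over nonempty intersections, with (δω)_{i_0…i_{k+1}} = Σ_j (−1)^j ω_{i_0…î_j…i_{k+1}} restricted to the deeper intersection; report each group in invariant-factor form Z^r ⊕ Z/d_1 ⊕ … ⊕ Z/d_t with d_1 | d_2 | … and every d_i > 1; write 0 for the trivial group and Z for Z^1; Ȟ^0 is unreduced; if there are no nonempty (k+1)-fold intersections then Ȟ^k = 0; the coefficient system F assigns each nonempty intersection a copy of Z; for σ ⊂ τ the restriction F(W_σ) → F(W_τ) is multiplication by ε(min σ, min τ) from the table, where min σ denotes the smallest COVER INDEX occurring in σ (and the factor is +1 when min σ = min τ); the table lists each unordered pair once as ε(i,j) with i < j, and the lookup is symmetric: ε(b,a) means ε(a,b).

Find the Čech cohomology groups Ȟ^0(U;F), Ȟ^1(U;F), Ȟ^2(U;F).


Ȟ^0 ≅ Z; Ȟ^1 ≅ Z; Ȟ^2 ≅ 0

cover nerve:
  W12={t5,t7} W16={t3,t11} W23={t12,t17} W34={t1,t10} W45={t16} W56={t9,t19}
C dims 6,6; δ0: rk 5, SNF 1^5
Ȟ^0: (6−5)−0=1 ⇒ Z
Ȟ^1: (6−0)−5=1 ⇒ Z
Ȟ^2: (0−0)−0=0 ⇒ 0


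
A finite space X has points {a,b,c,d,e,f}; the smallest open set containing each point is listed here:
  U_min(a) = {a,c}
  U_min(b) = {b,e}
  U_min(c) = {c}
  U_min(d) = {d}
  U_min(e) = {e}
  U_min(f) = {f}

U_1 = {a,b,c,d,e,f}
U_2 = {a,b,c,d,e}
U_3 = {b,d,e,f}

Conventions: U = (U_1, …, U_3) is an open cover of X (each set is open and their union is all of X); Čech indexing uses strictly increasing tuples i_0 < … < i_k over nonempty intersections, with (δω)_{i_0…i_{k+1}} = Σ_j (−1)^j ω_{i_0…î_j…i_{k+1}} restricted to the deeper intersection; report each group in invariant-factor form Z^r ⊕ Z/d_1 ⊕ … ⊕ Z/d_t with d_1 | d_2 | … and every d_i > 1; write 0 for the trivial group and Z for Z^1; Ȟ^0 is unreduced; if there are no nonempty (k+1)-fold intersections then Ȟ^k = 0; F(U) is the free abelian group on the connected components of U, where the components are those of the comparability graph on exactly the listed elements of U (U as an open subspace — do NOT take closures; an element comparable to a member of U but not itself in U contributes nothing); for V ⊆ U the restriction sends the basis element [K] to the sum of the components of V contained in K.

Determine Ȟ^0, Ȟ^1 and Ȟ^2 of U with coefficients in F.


Ȟ^0 ≅ Z^4, Ȟ^1 ≅ 0, Ȟ^2 ≅ 0

cover nerve:
  U12={a,b,c,d,e} U13={b,d,e,f} U23={b,d,e}
  U123={b,d,e}
components per intersection:
  U1: {a,c} {b,e} {d} {f}
  U2: {a,c} {b,e} {d}
  U3: {b,e} {d} {f}
  U12: {a,c} {b,e} {d}
  U13: {b,e} {d} {f}
  U23: {b,e} {d}
  U123: {b,e} {d}
C dims 10,8,2; δ0: rk 6, SNF 1^6; δ1: rk 2, SNF 1^2
Ȟ^0: (10−6)−0=4 ⇒ Z^4
Ȟ^1: (8−2)−6=0 ⇒ 0
Ȟ^2: (2−0)−2=0 ⇒ 0


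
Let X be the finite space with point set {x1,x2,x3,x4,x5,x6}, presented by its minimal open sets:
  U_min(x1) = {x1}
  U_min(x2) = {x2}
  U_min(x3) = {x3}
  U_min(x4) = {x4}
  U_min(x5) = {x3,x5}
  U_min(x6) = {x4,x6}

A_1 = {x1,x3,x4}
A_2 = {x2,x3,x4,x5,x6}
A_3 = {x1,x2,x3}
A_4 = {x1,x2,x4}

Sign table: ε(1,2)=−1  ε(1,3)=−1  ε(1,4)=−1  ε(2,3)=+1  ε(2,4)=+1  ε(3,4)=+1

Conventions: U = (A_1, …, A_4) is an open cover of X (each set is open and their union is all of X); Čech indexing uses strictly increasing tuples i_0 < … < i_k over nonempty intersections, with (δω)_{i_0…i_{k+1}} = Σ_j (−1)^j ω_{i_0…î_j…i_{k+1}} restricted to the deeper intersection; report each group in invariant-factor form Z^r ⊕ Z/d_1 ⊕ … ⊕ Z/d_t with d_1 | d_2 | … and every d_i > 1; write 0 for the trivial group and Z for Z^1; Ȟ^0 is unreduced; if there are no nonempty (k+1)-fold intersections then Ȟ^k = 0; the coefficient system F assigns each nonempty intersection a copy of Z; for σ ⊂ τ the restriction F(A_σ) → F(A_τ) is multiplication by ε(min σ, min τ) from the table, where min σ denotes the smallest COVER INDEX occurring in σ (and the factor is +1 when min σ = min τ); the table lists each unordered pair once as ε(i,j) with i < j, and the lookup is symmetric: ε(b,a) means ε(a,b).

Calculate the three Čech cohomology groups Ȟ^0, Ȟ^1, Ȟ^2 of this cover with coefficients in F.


intersection data:
  A12={x3,x4} A13={x1,x3} A14={x1,x4} A23={x2,x3} A24={x2,x4} A34={x1,x2}
  A123={x3} A124={x4} A134={x1} A234={x2}
C dims 4,6,4; δ0: rk 3, SNF 1^3; δ1: rk 3, SNF 1^3
Ȟ^0 = (4 − 3) − 0 = 1, so Ȟ^0 ≅ Z
Ȟ^1 = (6 − 3) − 3 = 0, so Ȟ^1 ≅ 0
Ȟ^2 = (4 − 0) − 3 = 1, so Ȟ^2 ≅ Z

Ȟ^0 = Z; Ȟ^1 = 0; Ȟ^2 = Z


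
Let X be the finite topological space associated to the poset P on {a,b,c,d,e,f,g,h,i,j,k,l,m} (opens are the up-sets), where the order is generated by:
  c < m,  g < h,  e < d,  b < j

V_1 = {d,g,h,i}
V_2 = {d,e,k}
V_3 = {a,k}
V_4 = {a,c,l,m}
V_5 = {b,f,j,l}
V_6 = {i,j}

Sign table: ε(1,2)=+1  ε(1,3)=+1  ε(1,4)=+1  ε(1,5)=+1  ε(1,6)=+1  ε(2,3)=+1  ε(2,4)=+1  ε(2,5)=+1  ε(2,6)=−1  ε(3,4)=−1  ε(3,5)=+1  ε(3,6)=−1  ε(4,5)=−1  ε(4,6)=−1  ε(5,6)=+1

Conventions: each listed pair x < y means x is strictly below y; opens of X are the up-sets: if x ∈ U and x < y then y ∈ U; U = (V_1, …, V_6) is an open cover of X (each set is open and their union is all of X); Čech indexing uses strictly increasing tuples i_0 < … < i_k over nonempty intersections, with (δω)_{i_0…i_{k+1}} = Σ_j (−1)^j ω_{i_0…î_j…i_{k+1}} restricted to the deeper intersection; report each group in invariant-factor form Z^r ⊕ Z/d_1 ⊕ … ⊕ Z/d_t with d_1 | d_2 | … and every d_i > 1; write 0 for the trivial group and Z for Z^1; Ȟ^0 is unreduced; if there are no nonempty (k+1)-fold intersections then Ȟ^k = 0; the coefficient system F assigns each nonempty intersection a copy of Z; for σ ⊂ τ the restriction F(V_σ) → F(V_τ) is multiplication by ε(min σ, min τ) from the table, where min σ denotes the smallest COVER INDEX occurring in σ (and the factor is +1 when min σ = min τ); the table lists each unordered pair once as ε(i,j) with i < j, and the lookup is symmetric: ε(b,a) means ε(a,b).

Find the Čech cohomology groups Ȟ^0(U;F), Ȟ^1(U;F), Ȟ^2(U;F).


nerve simplices:
  V12={d} V16={i} V23={k} V34={a} V45={l} V56={j}
C dims 6,6; δ0: rk 5, SNF 1^5
degree 0: 6−5−0 = 1 → Ȟ^0 ≅ Z
degree 1: 6−0−5 = 1 → Ȟ^1 ≅ Z
degree 2: 0−0−0 = 0 → Ȟ^2 ≅ 0

Ȟ^0 = Z, Ȟ^1 = Z and Ȟ^2 = 0


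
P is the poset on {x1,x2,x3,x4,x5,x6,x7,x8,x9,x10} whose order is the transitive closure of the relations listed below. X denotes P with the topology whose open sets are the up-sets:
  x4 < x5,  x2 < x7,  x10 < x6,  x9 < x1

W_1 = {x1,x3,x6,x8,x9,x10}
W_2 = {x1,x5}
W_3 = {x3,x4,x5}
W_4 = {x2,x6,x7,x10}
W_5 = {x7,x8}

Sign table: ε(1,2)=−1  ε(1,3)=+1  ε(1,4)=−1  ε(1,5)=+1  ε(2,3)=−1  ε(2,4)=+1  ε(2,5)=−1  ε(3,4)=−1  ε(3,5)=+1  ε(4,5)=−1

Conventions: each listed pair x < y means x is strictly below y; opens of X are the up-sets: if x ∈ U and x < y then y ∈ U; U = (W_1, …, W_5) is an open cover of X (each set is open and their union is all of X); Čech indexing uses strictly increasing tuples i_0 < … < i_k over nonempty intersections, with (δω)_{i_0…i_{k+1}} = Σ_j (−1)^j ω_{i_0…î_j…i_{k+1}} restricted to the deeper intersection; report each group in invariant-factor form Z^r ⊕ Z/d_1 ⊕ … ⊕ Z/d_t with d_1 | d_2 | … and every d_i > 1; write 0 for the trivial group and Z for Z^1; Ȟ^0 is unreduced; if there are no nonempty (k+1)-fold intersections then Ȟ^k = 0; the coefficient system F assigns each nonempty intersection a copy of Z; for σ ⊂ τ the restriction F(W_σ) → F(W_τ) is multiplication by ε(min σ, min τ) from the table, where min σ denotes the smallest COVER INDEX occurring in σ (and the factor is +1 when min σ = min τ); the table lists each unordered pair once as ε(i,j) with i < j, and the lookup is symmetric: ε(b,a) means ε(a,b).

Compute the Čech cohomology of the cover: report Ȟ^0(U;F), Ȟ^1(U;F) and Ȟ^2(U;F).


nerve simplices:
  W12={x1} W13={x3} W14={x6,x10} W15={x8} W23={x5} W45={x7}
C dims 5,6; δ0: rk 4, SNF 1^4
degree 0: 5−4−0 = 1 → Ȟ^0 ≅ Z
degree 1: 6−0−4 = 2 → Ȟ^1 ≅ Z^2
degree 2: 0−0−0 = 0 → Ȟ^2 ≅ 0

Ȟ^0(U;F) ≅ Z; Ȟ^1(U;F) ≅ Z^2; Ȟ^2(U;F) ≅ 0


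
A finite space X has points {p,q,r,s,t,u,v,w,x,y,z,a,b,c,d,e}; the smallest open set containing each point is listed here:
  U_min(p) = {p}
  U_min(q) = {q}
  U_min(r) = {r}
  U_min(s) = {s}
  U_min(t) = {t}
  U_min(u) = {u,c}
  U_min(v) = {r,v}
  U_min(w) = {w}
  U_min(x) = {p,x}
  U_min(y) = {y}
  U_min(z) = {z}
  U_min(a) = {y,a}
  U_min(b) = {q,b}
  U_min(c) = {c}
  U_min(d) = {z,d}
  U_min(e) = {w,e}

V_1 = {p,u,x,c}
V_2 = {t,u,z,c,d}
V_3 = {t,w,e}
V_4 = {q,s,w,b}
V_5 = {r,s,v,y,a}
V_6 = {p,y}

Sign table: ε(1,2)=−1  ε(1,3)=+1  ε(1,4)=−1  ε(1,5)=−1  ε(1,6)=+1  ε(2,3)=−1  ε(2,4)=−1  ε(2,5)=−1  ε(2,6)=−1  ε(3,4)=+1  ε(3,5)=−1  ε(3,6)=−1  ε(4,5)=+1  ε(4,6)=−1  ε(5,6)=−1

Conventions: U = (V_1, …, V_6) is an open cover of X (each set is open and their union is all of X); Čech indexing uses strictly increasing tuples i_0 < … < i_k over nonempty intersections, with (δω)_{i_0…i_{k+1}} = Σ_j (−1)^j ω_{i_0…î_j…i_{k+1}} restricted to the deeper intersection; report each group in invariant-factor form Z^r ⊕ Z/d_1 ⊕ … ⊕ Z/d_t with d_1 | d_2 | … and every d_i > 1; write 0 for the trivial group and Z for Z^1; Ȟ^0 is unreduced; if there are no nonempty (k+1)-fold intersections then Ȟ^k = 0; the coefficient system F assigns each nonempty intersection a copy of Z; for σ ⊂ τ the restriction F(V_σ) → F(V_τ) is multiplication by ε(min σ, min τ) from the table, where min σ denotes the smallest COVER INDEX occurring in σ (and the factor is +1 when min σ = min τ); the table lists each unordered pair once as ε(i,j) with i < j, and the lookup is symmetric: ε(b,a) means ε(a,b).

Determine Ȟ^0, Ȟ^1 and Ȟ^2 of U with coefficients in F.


Ȟ^0(U;F) ≅ 0,  Ȟ^1(U;F) ≅ Z/2,  Ȟ^2(U;F) ≅ 0

nerve simplices:
  V12={u,c} V16={p} V23={t} V34={w} V45={s} V56={y}
C dims 6,6; δ0: rk 6, SNF 1^5·2
degree 0: 6−6−0 = 0 → Ȟ^0 ≅ 0
degree 1: 6−0−6 = 0 plus torsion [2] → Ȟ^1 ≅ Z/2
degree 2: 0−0−0 = 0 → Ȟ^2 ≅ 0
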